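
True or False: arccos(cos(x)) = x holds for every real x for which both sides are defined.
Claim: arccos(cos(x)) = x.
Test a specific point where both sides are defined: x = -π/3.
LHS = arccos(cos(x)) ≈ 1.0472
RHS = x ≈ -1.0472
Since 1.0472 ≠ -1.0472, the equation fails at this point, so it cannot hold for every real x for which both sides are defined.
arccos only returns values in [0, π], so arccos(cos(x)) = x holds only for x in that interval, not for all real x.

Conclusion: False.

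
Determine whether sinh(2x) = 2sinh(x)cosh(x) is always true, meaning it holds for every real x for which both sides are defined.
Claim: sinh(2x) = 2sinh(x)cosh(x).
Reasoning: 2sinh(x)cosh(x) = 2 · (e^x - e^-x)/2 · (e^x + e^-x)/2 = (e^(2x) - e^(-2x))/2 = sinh(2x).
So the two sides agree for every real x for which both sides are defined.

Conclusion: Yes, this is an identity.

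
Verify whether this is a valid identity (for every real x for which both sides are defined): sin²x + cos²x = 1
Yes, this is an identity.

Claim: sin²x + cos²x = 1.
Reasoning: The point (cos x, sin x) lies on the unit circle X² + Y² = 1, so cos²x + sin²x = 1 for every real x.
So the two sides agree for every real x for which both sides are defined.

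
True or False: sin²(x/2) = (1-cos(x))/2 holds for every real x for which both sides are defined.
Claim: sin²(x/2) = (1-cos(x))/2.
Reasoning: Use cos(2θ) = 1 - 2sin²θ with θ = x/2: cos(x) = 1 - 2sin²(x/2). Solving for sin²(x/2) gives (1 - cos(x))/2.
So the two sides agree for every real x for which both sides are defined.

Conclusion: True.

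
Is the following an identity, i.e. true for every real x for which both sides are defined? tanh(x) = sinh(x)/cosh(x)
Claim: tanh(x) = sinh(x)/cosh(x).
Reasoning: tanh(x) is defined as sinh(x)/cosh(x) = (e^x - e^-x)/(e^x + e^-x); cosh(x) ≥ 1 is never zero, so this holds for every real x.
So the two sides agree for every real x for which both sides are defined.

Conclusion: Yes, this is an identity.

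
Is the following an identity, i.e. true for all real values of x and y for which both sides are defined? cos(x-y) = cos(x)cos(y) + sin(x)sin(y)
Yes, this is an identity.

Claim: cos(x-y) = cos(x)cos(y) + sin(x)sin(y).
Reasoning: Replace y by -y in cos(x+y) = cos(x)cos(y) - sin(x)sin(y) and use cos(-y) = cos(y), sin(-y) = -sin(y): cos(x-y) = cos(x)cos(y) + sin(x)sin(y).
So the two sides agree for all real values of x and y for which both sides are defined.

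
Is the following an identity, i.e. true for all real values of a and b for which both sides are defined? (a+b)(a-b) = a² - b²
Claim: (a+b)(a-b) = a² - b².
Reasoning: Expand: (a+b)(a-b) = a² - ab + ba - b² = a² - b² (the cross terms cancel).
So the two sides agree for all real values of a and b for which both sides are defined.

Conclusion: Yes, this is an identity.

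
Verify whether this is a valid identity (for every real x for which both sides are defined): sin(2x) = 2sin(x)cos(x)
Claim: sin(2x) = 2sin(x)cos(x).
Reasoning: Put y = x in the addition formula sin(x+y) = sin(x)cos(y) + cos(x)sin(y): sin(2x) = sin(x)cos(x) + cos(x)sin(x) = 2sin(x)cos(x).
So the two sides agree for every real x for which both sides are defined.

Conclusion: Yes, this is an identity.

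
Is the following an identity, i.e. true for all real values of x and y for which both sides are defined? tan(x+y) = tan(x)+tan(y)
Claim: tan(x+y) = tan(x)+tan(y).
Test a specific point where both sides are defined: x = π/4, y = π/6.
LHS = tan(x+y) ≈ 3.7321
RHS = tan(x)+tan(y) ≈ 1.5774
Since 3.7321 ≠ 1.5774, the equation fails at this point, so it cannot hold for all real values of x and y for which both sides are defined.
The correct formula is tan(x+y) = (tan(x) + tan(y))/(1 - tan(x)tan(y)).

Conclusion: No, this is NOT an identity.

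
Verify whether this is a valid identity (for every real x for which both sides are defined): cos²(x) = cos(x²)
Claim: cos²(x) = cos(x²).
Test a specific point where both sides are defined: x = 3π/4.
LHS = cos²(x) ≈ 0.5000
RHS = cos(x²) ≈ 0.7442
Since 0.5000 ≠ 0.7442, the equation fails at this point, so it cannot hold for every real x for which both sides are defined.
cos²(x) means (cos x)², squaring the output; cos(x²) squares the input. These are different functions.

Conclusion: No, this is NOT an identity.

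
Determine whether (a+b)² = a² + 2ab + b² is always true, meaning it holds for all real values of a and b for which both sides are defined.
Claim: (a+b)² = a² + 2ab + b².
Reasoning: Expand: (a+b)² = (a+b)(a+b) = a·a + a·b + b·a + b·b = a² + 2ab + b².
So the two sides agree for all real values of a and b for which both sides are defined.

Conclusion: Yes, this is an identity.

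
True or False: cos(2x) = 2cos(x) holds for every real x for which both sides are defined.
False.

Claim: cos(2x) = 2cos(x).
Test a specific point where both sides are defined: x = π/4.
LHS = cos(2x) ≈ 0.0000
RHS = 2cos(x) ≈ 1.4142
Since 0.0000 ≠ 1.4142, the equation fails at this point, so it cannot hold for every real x for which both sides are defined.
The correct double-angle formula is cos(2x) = cos²x - sin²x.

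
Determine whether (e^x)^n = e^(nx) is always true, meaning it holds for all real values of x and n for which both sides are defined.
Claim: (e^x)^n = e^(nx).
Reasoning: e^x is a positive real number, and for a positive base B and real exponent n, B^n = e^(n·ln B). With B = e^x, ln B = x, so (e^x)^n = e^(n·x).
So the two sides agree for all real values of x and n for which both sides are defined.

Conclusion: Yes, this is an identity.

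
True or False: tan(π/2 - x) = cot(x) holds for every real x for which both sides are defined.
Claim: tan(π/2 - x) = cot(x).
Reasoning: tan(π/2 - x) = sin(π/2 - x)/cos(π/2 - x) = cos(x)/sin(x) = cot(x), using the cofunction identities sin(π/2 - x) = cos(x) and cos(π/2 - x) = sin(x).
So the two sides agree for every real x for which both sides are defined.

Conclusion: True.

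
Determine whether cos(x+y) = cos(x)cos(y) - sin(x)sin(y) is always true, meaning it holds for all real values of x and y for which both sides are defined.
Claim: cos(x+y) = cos(x)cos(y) - sin(x)sin(y).
Reasoning: By Euler's formula e^(i(x+y)) = e^(ix)·e^(iy) = (cos x + i·sin x)(cos y + i·sin y). The real part of the left side is cos(x+y); the real part of the product is cos(x)cos(y) - sin(x)sin(y) (since i·i = -1).
So the two sides agree for all real values of x and y for which both sides are defined.

Conclusion: Yes, this is an identity.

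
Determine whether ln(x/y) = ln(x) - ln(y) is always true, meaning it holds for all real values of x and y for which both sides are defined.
Yes, this is an identity.

Claim: ln(x/y) = ln(x) - ln(y).
Reasoning: Both sides are simultaneously defined only when x, y > 0. Write x = e^p, y = e^q. Then x/y = e^(p-q), so ln(x/y) = p - q = ln(x) - ln(y).
So the two sides agree for all real values of x and y for which both sides are defined.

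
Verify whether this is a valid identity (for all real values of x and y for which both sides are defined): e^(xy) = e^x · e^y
No, this is NOT an identity.

Claim: e^(xy) = e^x · e^y.
Test a specific point where both sides are defined: x = 1, y = -3.
LHS = e^(xy) ≈ 0.0498
RHS = e^x · e^y ≈ 0.1353
Since 0.0498 ≠ 0.1353, the equation fails at this point, so it cannot hold for all real values of x and y for which both sides are defined.
e^x · e^y = e^(x+y), not e^(xy).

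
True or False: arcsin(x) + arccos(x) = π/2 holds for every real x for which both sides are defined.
True.

Claim: arcsin(x) + arccos(x) = π/2.
Reasoning: Both sides are defined for -1 ≤ x ≤ 1. Let θ = arcsin(x), so sin θ = x and θ ∈ [-π/2, π/2]. Then cos(π/2 - θ) = sin θ = x and π/2 - θ ∈ [0, π], which is exactly the range of arccos, so arccos(x) = π/2 - θ. Adding: arcsin(x) + arccos(x) = θ + (π/2 - θ) = π/2.
So the two sides agree for every real x for which both sides are defined.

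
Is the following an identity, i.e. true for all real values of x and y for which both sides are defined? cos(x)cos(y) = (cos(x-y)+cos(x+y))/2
Claim: cos(x)cos(y) = (cos(x-y)+cos(x+y))/2.
Reasoning: cos(x-y) = cos(x)cos(y) + sin(x)sin(y) and cos(x+y) = cos(x)cos(y) - sin(x)sin(y). Adding, cos(x-y) + cos(x+y) = 2cos(x)cos(y); divide by 2.
So the two sides agree for all real values of x and y for which both sides are defined.

Conclusion: Yes, this is an identity.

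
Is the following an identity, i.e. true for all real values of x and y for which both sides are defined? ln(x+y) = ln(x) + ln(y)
Claim: ln(x+y) = ln(x) + ln(y).
Test a specific point where both sides are defined: x = 4, y = 4.
LHS = ln(x+y) ≈ 2.0794
RHS = ln(x) + ln(y) ≈ 2.7726
Since 2.0794 ≠ 2.7726, the equation fails at this point, so it cannot hold for all real values of x and y for which both sides are defined.
ln(x) + ln(y) = ln(xy), not ln(x+y).

Conclusion: No, this is NOT an identity.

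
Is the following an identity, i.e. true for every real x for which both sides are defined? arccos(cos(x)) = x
Claim: arccos(cos(x)) = x.
Test a specific point where both sides are defined: x = -π/4.
LHS = arccos(cos(x)) ≈ 0.7854
RHS = x ≈ -0.7854
Since 0.7854 ≠ -0.7854, the equation fails at this point, so it cannot hold for every real x for which both sides are defined.
arccos only returns values in [0, π], so arccos(cos(x)) = x holds only for x in that interval, not for all real x.

Conclusion: No, this is NOT an identity.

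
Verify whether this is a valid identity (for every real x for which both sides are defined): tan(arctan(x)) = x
Yes, this is an identity.

Claim: tan(arctan(x)) = x.
Reasoning: For every real x, arctan(x) is by definition the angle in (-π/2, π/2) whose tangent equals x. Taking the tangent of that angle returns x.
So the two sides agree for every real x for which both sides are defined.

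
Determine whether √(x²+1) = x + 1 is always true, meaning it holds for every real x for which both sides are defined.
No, this is NOT an identity.

Claim: √(x²+1) = x + 1.
Test a specific point where both sides are defined: x = 1/2.
LHS = √(x²+1) ≈ 1.1180
RHS = x + 1 ≈ 1.5000
Since 1.1180 ≠ 1.5000, the equation fails at this point, so it cannot hold for every real x for which both sides are defined.
(x+1)² = x² + 2x + 1 ≠ x² + 1 unless x = 0.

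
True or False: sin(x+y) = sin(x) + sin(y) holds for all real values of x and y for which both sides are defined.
False.

Claim: sin(x+y) = sin(x) + sin(y).
Test a specific point where both sides are defined: x = π/2, y = -π/3.
LHS = sin(x+y) ≈ 0.5000
RHS = sin(x) + sin(y) ≈ 0.1340
Since 0.5000 ≠ 0.1340, the equation fails at this point, so it cannot hold for all real values of x and y for which both sides are defined.
The correct expansion is sin(x+y) = sin(x)cos(y) + cos(x)sin(y); sine is not additive.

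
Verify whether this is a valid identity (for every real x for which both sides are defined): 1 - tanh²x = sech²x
Yes, this is an identity.

Claim: 1 - tanh²x = sech²x.
Reasoning: Divide cosh²x - sinh²x = 1 through by cosh²x (never zero): 1 - tanh²x = 1/cosh²x = sech²x.
So the two sides agree for every real x for which both sides are defined.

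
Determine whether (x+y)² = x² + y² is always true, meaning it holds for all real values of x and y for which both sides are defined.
Claim: (x+y)² = x² + y².
Test a specific point where both sides are defined: x = 1/2, y = 3.
LHS = (x+y)² ≈ 12.2500
RHS = x² + y² ≈ 9.2500
Since 12.2500 ≠ 9.2500, the equation fails at this point, so it cannot hold for all real values of x and y for which both sides are defined.
The correct expansion is (x+y)² = x² + 2xy + y²; the cross term 2xy is missing.

Conclusion: No, this is NOT an identity.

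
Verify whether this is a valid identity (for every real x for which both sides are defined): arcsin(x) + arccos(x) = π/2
Yes, this is an identity.

Claim: arcsin(x) + arccos(x) = π/2.
Reasoning: Both sides are defined for -1 ≤ x ≤ 1. Let θ = arcsin(x), so sin θ = x and θ ∈ [-π/2, π/2]. Then cos(π/2 - θ) = sin θ = x and π/2 - θ ∈ [0, π], which is exactly the range of arccos, so arccos(x) = π/2 - θ. Adding: arcsin(x) + arccos(x) = θ + (π/2 - θ) = π/2.
So the two sides agree for every real x for which both sides are defined.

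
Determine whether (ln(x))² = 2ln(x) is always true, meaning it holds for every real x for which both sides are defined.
No, this is NOT an identity.

Claim: (ln(x))² = 2ln(x).
Test a specific point where both sides are defined: x = 1/2.
LHS = (ln(x))² ≈ 0.4805
RHS = 2ln(x) ≈ -1.3863
Since 0.4805 ≠ -1.3863, the equation fails at this point, so it cannot hold for every real x for which both sides are defined.
2ln(x) equals ln(x²), which is not the same as (ln x)².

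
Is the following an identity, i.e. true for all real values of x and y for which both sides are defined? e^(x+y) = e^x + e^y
No, this is NOT an identity.

Claim: e^(x+y) = e^x + e^y.
Test a specific point where both sides are defined: x = 3/2, y = 1.
LHS = e^(x+y) ≈ 12.1825
RHS = e^x + e^y ≈ 7.2000
Since 12.1825 ≠ 7.2000, the equation fails at this point, so it cannot hold for all real values of x and y for which both sides are defined.
The correct rule is e^(x+y) = e^x · e^y (a product, not a sum).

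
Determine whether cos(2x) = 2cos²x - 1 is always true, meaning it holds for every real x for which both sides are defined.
Yes, this is an identity.

Claim: cos(2x) = 2cos²x - 1.
Reasoning: cos(2x) = cos²x - sin²x. Replace sin²x by 1 - cos²x: cos²x - (1 - cos²x) = 2cos²x - 1.
So the two sides agree for every real x for which both sides are defined.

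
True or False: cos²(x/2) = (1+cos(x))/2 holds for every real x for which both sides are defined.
True.

Claim: cos²(x/2) = (1+cos(x))/2.
Reasoning: Use cos(2θ) = 2cos²θ - 1 with θ = x/2: cos(x) = 2cos²(x/2) - 1. Solving for cos²(x/2) gives (1 + cos(x))/2.
So the two sides agree for every real x for which both sides are defined.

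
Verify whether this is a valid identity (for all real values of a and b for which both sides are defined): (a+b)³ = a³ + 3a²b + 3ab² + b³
Claim: (a+b)³ = a³ + 3a²b + 3ab² + b³.
Reasoning: (a+b)³ = (a+b)(a+b)² = (a+b)(a² + 2ab + b²) = a³ + 2a²b + ab² + a²b + 2ab² + b³ = a³ + 3a²b + 3ab² + b³.
So the two sides agree for all real values of a and b for which both sides are defined.

Conclusion: Yes, this is an identity.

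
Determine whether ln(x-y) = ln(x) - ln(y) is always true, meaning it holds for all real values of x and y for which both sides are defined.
Claim: ln(x-y) = ln(x) - ln(y).
Test a specific point where both sides are defined: x = 3, y = 3/2.
LHS = ln(x-y) ≈ 0.4055
RHS = ln(x) - ln(y) ≈ 0.6931
Since 0.4055 ≠ 0.6931, the equation fails at this point, so it cannot hold for all real values of x and y for which both sides are defined.
ln(x) - ln(y) = ln(x/y), not ln(x-y).

Conclusion: No, this is NOT an identity.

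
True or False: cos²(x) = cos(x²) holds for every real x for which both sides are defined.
False.

Claim: cos²(x) = cos(x²).
Test a specific point where both sides are defined: x = 3π/4.
LHS = cos²(x) ≈ 0.5000
RHS = cos(x²) ≈ 0.7442
Since 0.5000 ≠ 0.7442, the equation fails at this point, so it cannot hold for every real x for which both sides are defined.
cos²(x) means (cos x)², squaring the output; cos(x²) squares the input. These are different functions.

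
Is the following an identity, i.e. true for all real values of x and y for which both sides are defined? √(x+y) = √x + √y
Claim: √(x+y) = √x + √y.
Test a specific point where both sides are defined: x = 2, y = 3.
LHS = √(x+y) ≈ 2.2361
RHS = √x + √y ≈ 3.1463
Since 2.2361 ≠ 3.1463, the equation fails at this point, so it cannot hold for all real values of x and y for which both sides are defined.
Squaring the right side gives x + 2√(xy) + y, not x + y.

Conclusion: No, this is NOT an identity.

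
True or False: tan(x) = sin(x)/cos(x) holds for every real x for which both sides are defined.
True.

Claim: tan(x) = sin(x)/cos(x).
Reasoning: For an angle x whose terminal point on the unit circle is (cos x, sin x), tan(x) is defined as the ratio (second coordinate)/(first coordinate) = sin(x)/cos(x), wherever cos(x) ≠ 0.
So the two sides agree for every real x for which both sides are defined.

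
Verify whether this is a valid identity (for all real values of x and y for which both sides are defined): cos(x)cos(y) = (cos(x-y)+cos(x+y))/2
Claim: cos(x)cos(y) = (cos(x-y)+cos(x+y))/2.
Reasoning: cos(x-y) = cos(x)cos(y) + sin(x)sin(y) and cos(x+y) = cos(x)cos(y) - sin(x)sin(y). Adding, cos(x-y) + cos(x+y) = 2cos(x)cos(y); divide by 2.
So the two sides agree for all real values of x and y for which both sides are defined.

Conclusion: Yes, this is an identity.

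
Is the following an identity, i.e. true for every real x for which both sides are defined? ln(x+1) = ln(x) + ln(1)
No, this is NOT an identity.

Claim: ln(x+1) = ln(x) + ln(1).
Test a specific point where both sides are defined: x = 5.
LHS = ln(x+1) ≈ 1.7918
RHS = ln(x) + ln(1) ≈ 1.6094
Since 1.7918 ≠ 1.6094, the equation fails at this point, so it cannot hold for every real x for which both sides are defined.
ln(1) = 0, so the right side is just ln(x), which differs from ln(x+1).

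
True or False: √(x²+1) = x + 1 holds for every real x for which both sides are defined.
False.

Claim: √(x²+1) = x + 1.
Test a specific point where both sides are defined: x = 3.
LHS = √(x²+1) ≈ 3.1623
RHS = x + 1 ≈ 4.0000
Since 3.1623 ≠ 4.0000, the equation fails at this point, so it cannot hold for every real x for which both sides are defined.
(x+1)² = x² + 2x + 1 ≠ x² + 1 unless x = 0.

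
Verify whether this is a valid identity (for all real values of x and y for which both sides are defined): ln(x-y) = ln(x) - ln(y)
Claim: ln(x-y) = ln(x) - ln(y).
Test a specific point where both sides are defined: x = 2, y = 1.
LHS = ln(x-y) ≈ 0.0000
RHS = ln(x) - ln(y) ≈ 0.6931
Since 0.0000 ≠ 0.6931, the equation fails at this point, so it cannot hold for all real values of x and y for which both sides are defined.
ln(x) - ln(y) = ln(x/y), not ln(x-y).

Conclusion: No, this is NOT an identity.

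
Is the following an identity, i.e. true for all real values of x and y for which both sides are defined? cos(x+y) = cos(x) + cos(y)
Claim: cos(x+y) = cos(x) + cos(y).
Test a specific point where both sides are defined: x = π/4, y = π/3.
LHS = cos(x+y) ≈ -0.2588
RHS = cos(x) + cos(y) ≈ 1.2071
Since -0.2588 ≠ 1.2071, the equation fails at this point, so it cannot hold for all real values of x and y for which both sides are defined.
The correct expansion is cos(x+y) = cos(x)cos(y) - sin(x)sin(y); cosine is not additive.

Conclusion: No, this is NOT an identity.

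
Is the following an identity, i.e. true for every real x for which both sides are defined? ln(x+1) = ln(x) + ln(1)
No, this is NOT an identity.

Claim: ln(x+1) = ln(x) + ln(1).
Test a specific point where both sides are defined: x = 5.
LHS = ln(x+1) ≈ 1.7918
RHS = ln(x) + ln(1) ≈ 1.6094
Since 1.7918 ≠ 1.6094, the equation fails at this point, so it cannot hold for every real x for which both sides are defined.
ln(1) = 0, so the right side is just ln(x), which differs from ln(x+1).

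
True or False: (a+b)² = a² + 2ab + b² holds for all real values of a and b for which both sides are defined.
Claim: (a+b)² = a² + 2ab + b².
Reasoning: Expand: (a+b)² = (a+b)(a+b) = a·a + a·b + b·a + b·b = a² + 2ab + b².
So the two sides agree for all real values of a and b for which both sides are defined.

Conclusion: True.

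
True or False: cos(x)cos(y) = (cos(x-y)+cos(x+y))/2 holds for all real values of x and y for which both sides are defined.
Claim: cos(x)cos(y) = (cos(x-y)+cos(x+y))/2.
Reasoning: cos(x-y) = cos(x)cos(y) + sin(x)sin(y) and cos(x+y) = cos(x)cos(y) - sin(x)sin(y). Adding, cos(x-y) + cos(x+y) = 2cos(x)cos(y); divide by 2.
So the two sides agree for all real values of x and y for which both sides are defined.

Conclusion: True.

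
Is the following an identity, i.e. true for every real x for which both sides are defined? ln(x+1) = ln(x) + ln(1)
Claim: ln(x+1) = ln(x) + ln(1).
Test a specific point where both sides are defined: x = 1.
LHS = ln(x+1) ≈ 0.6931
RHS = ln(x) + ln(1) ≈ 0.0000
Since 0.6931 ≠ 0.0000, the equation fails at this point, so it cannot hold for every real x for which both sides are defined.
ln(1) = 0, so the right side is just ln(x), which differs from ln(x+1).

Conclusion: No, this is NOT an identity.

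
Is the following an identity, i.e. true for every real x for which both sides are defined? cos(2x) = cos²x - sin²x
Yes, this is an identity.

Claim: cos(2x) = cos²x - sin²x.
Reasoning: Put y = x in the addition formula cos(x+y) = cos(x)cos(y) - sin(x)sin(y): cos(2x) = cos²x - sin²x.
So the two sides agree for every real x for which both sides are defined.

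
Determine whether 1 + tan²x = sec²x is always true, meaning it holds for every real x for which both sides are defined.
Yes, this is an identity.

Claim: 1 + tan²x = sec²x.
Reasoning: Start from sin²x + cos²x = 1 and divide every term by cos²x (allowed wherever tan x and sec x are defined): tan²x + 1 = 1/cos²x = sec²x.
So the two sides agree for every real x for which both sides are defined.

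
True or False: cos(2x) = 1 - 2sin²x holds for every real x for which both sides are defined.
True.

Claim: cos(2x) = 1 - 2sin²x.
Reasoning: cos(2x) = cos²x - sin²x. Replace cos²x by 1 - sin²x: (1 - sin²x) - sin²x = 1 - 2sin²x.
So the two sides agree for every real x for which both sides are defined.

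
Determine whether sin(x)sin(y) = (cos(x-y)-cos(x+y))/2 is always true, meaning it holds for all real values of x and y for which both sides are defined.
Claim: sin(x)sin(y) = (cos(x-y)-cos(x+y))/2.
Reasoning: cos(x-y) = cos(x)cos(y) + sin(x)sin(y) and cos(x+y) = cos(x)cos(y) - sin(x)sin(y). Subtracting, cos(x-y) - cos(x+y) = 2sin(x)sin(y); divide by 2.
So the two sides agree for all real values of x and y for which both sides are defined.

Conclusion: Yes, this is an identity.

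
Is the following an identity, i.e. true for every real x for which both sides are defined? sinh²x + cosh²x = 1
No, this is NOT an identity.

Claim: sinh²x + cosh²x = 1.
Test a specific point where both sides are defined: x = -2.
LHS = sinh²x + cosh²x ≈ 27.3082
RHS = 1 ≈ 1.0000
Since 27.3082 ≠ 1.0000, the equation fails at this point, so it cannot hold for every real x for which both sides are defined.
The correct hyperbolic identity is cosh²x - sinh²x = 1 (a difference); the sum sinh²x + cosh²x equals cosh(2x).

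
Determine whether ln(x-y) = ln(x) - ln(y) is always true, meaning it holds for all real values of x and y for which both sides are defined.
Claim: ln(x-y) = ln(x) - ln(y).
Test a specific point where both sides are defined: x = 4, y = 1.
LHS = ln(x-y) ≈ 1.0986
RHS = ln(x) - ln(y) ≈ 1.3863
Since 1.0986 ≠ 1.3863, the equation fails at this point, so it cannot hold for all real values of x and y for which both sides are defined.
ln(x) - ln(y) = ln(x/y), not ln(x-y).

Conclusion: No, this is NOT an identity.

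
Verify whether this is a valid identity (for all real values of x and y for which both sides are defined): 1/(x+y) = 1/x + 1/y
Claim: 1/(x+y) = 1/x + 1/y.
Test a specific point where both sides are defined: x = -2, y = 3/2.
LHS = 1/(x+y) ≈ -2.0000
RHS = 1/x + 1/y ≈ 0.1667
Since -2.0000 ≠ 0.1667, the equation fails at this point, so it cannot hold for all real values of x and y for which both sides are defined.
1/x + 1/y = (x+y)/(xy), which is not 1/(x+y).

Conclusion: No, this is NOT an identity.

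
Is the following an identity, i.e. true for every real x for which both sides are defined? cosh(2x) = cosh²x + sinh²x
Claim: cosh(2x) = cosh²x + sinh²x.
Reasoning: cosh²x = (e^(2x) + 2 + e^(-2x))/4 and sinh²x = (e^(2x) - 2 + e^(-2x))/4. Adding gives (2e^(2x) + 2e^(-2x))/4 = (e^(2x) + e^(-2x))/2 = cosh(2x).
So the two sides agree for every real x for which both sides are defined.

Conclusion: Yes, this is an identity.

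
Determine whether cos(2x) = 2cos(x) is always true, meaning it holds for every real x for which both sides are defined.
Claim: cos(2x) = 2cos(x).
Test a specific point where both sides are defined: x = π.
LHS = cos(2x) ≈ 1.0000
RHS = 2cos(x) ≈ -2.0000
Since 1.0000 ≠ -2.0000, the equation fails at this point, so it cannot hold for every real x for which both sides are defined.
The correct double-angle formula is cos(2x) = cos²x - sin²x.

Conclusion: No, this is NOT an identity.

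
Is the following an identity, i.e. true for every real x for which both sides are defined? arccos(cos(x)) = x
No, this is NOT an identity.

Claim: arccos(cos(x)) = x.
Test a specific point where both sides are defined: x = -π/6.
LHS = arccos(cos(x)) ≈ 0.5236
RHS = x ≈ -0.5236
Since 0.5236 ≠ -0.5236, the equation fails at this point, so it cannot hold for every real x for which both sides are defined.
arccos only returns values in [0, π], so arccos(cos(x)) = x holds only for x in that interval, not for all real x.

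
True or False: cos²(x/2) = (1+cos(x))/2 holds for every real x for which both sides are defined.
Claim: cos²(x/2) = (1+cos(x))/2.
Reasoning: Use cos(2θ) = 2cos²θ - 1 with θ = x/2: cos(x) = 2cos²(x/2) - 1. Solving for cos²(x/2) gives (1 + cos(x))/2.
So the two sides agree for every real x for which both sides are defined.

Conclusion: True.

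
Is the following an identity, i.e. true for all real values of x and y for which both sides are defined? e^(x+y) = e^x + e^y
No, this is NOT an identity.

Claim: e^(x+y) = e^x + e^y.
Test a specific point where both sides are defined: x = 4, y = 4.
LHS = e^(x+y) ≈ 2980.9580
RHS = e^x + e^y ≈ 109.1963
Since 2980.9580 ≠ 109.1963, the equation fails at this point, so it cannot hold for all real values of x and y for which both sides are defined.
The correct rule is e^(x+y) = e^x · e^y (a product, not a sum).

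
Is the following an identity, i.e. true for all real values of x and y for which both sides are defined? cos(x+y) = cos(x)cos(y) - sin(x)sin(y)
Yes, this is an identity.

Claim: cos(x+y) = cos(x)cos(y) - sin(x)sin(y).
Reasoning: By Euler's formula e^(i(x+y)) = e^(ix)·e^(iy) = (cos x + i·sin x)(cos y + i·sin y). The real part of the left side is cos(x+y); the real part of the product is cos(x)cos(y) - sin(x)sin(y) (since i·i = -1).
So the two sides agree for all real values of x and y for which both sides are defined.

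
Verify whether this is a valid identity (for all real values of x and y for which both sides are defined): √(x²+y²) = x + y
No, this is NOT an identity.

Claim: √(x²+y²) = x + y.
Test a specific point where both sides are defined: x = 4, y = 1.
LHS = √(x²+y²) ≈ 4.1231
RHS = x + y ≈ 5.0000
Since 4.1231 ≠ 5.0000, the equation fails at this point, so it cannot hold for all real values of x and y for which both sides are defined.
(x+y)² = x² + 2xy + y², not x² + y², so the square root does not split this way.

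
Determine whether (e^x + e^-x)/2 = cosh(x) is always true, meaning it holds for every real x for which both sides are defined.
Claim: (e^x + e^-x)/2 = cosh(x).
Reasoning: This is exactly the definition of the hyperbolic cosine: cosh(x) := (e^x + e^-x)/2.
So the two sides agree for every real x for which both sides are defined.

Conclusion: Yes, this is an identity.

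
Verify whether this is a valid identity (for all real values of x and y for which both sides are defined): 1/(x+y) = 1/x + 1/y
No, this is NOT an identity.

Claim: 1/(x+y) = 1/x + 1/y.
Test a specific point where both sides are defined: x = 1/2, y = 3.
LHS = 1/(x+y) ≈ 0.2857
RHS = 1/x + 1/y ≈ 2.3333
Since 0.2857 ≠ 2.3333, the equation fails at this point, so it cannot hold for all real values of x and y for which both sides are defined.
1/x + 1/y = (x+y)/(xy), which is not 1/(x+y).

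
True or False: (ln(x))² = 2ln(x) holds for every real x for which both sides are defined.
Claim: (ln(x))² = 2ln(x).
Test a specific point where both sides are defined: x = 3/2.
LHS = (ln(x))² ≈ 0.1644
RHS = 2ln(x) ≈ 0.8109
Since 0.1644 ≠ 0.8109, the equation fails at this point, so it cannot hold for every real x for which both sides are defined.
2ln(x) equals ln(x²), which is not the same as (ln x)².

Conclusion: False.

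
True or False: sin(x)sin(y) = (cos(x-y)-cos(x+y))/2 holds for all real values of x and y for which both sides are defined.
Claim: sin(x)sin(y) = (cos(x-y)-cos(x+y))/2.
Reasoning: cos(x-y) = cos(x)cos(y) + sin(x)sin(y) and cos(x+y) = cos(x)cos(y) - sin(x)sin(y). Subtracting, cos(x-y) - cos(x+y) = 2sin(x)sin(y); divide by 2.
So the two sides agree for all real values of x and y for which both sides are defined.

Conclusion: True.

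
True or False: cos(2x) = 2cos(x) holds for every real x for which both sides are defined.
Claim: cos(2x) = 2cos(x).
Test a specific point where both sides are defined: x = π/6.
LHS = cos(2x) ≈ 0.5000
RHS = 2cos(x) ≈ 1.7321
Since 0.5000 ≠ 1.7321, the equation fails at this point, so it cannot hold for every real x for which both sides are defined.
The correct double-angle formula is cos(2x) = cos²x - sin²x.

Conclusion: False.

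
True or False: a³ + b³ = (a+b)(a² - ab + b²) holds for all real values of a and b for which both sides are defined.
True.

Claim: a³ + b³ = (a+b)(a² - ab + b²).
Reasoning: Expand the right side: (a+b)(a² - ab + b²) = a³ - a²b + ab² + a²b - ab² + b³ = a³ + b³ (the middle terms cancel in pairs).
So the two sides agree for all real values of a and b for which both sides are defined.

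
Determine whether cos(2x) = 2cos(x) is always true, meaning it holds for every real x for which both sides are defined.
No, this is NOT an identity.

Claim: cos(2x) = 2cos(x).
Test a specific point where both sides are defined: x = π.
LHS = cos(2x) ≈ 1.0000
RHS = 2cos(x) ≈ -2.0000
Since 1.0000 ≠ -2.0000, the equation fails at this point, so it cannot hold for every real x for which both sides are defined.
The correct double-angle formula is cos(2x) = cos²x - sin²x.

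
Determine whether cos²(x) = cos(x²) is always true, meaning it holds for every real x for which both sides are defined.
No, this is NOT an identity.

Claim: cos²(x) = cos(x²).
Test a specific point where both sides are defined: x = -π/2.
LHS = cos²(x) ≈ 0.0000
RHS = cos(x²) ≈ -0.7812
Since 0.0000 ≠ -0.7812, the equation fails at this point, so it cannot hold for every real x for which both sides are defined.
cos²(x) means (cos x)², squaring the output; cos(x²) squares the input. These are different functions.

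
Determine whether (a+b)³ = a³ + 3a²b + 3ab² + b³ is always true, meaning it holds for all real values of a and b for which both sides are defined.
Claim: (a+b)³ = a³ + 3a²b + 3ab² + b³.
Reasoning: (a+b)³ = (a+b)(a+b)² = (a+b)(a² + 2ab + b²) = a³ + 2a²b + ab² + a²b + 2ab² + b³ = a³ + 3a²b + 3ab² + b³.
So the two sides agree for all real values of a and b for which both sides are defined.

Conclusion: Yes, this is an identity.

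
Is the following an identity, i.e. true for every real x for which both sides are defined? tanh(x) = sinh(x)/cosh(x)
Claim: tanh(x) = sinh(x)/cosh(x).
Reasoning: tanh(x) is defined as sinh(x)/cosh(x) = (e^x - e^-x)/(e^x + e^-x); cosh(x) ≥ 1 is never zero, so this holds for every real x.
So the two sides agree for every real x for which both sides are defined.

Conclusion: Yes, this is an identity.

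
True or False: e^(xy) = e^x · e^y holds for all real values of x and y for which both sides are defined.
Claim: e^(xy) = e^x · e^y.
Test a specific point where both sides are defined: x = 1/2, y = 1.
LHS = e^(xy) ≈ 1.6487
RHS = e^x · e^y ≈ 4.4817
Since 1.6487 ≠ 4.4817, the equation fails at this point, so it cannot hold for all real values of x and y for which both sides are defined.
e^x · e^y = e^(x+y), not e^(xy).

Conclusion: False.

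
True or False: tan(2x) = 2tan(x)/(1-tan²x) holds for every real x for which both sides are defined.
True.

Claim: tan(2x) = 2tan(x)/(1-tan²x).
Reasoning: tan(2x) = sin(2x)/cos(2x) = 2sin(x)cos(x) / (cos²x - sin²x). Divide numerator and denominator by cos²x: 2tan(x) / (1 - tan²x).
So the two sides agree for every real x for which both sides are defined.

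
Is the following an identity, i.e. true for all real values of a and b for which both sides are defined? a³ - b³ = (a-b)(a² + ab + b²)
Claim: a³ - b³ = (a-b)(a² + ab + b²).
Reasoning: Expand the right side: (a-b)(a² + ab + b²) = a³ + a²b + ab² - a²b - ab² - b³ = a³ - b³ (the middle terms cancel in pairs).
So the two sides agree for all real values of a and b for which both sides are defined.

Conclusion: Yes, this is an identity.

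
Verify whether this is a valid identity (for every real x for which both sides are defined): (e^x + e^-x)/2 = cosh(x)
Claim: (e^x + e^-x)/2 = cosh(x).
Reasoning: This is exactly the definition of the hyperbolic cosine: cosh(x) := (e^x + e^-x)/2.
So the two sides agree for every real x for which both sides are defined.

Conclusion: Yes, this is an identity.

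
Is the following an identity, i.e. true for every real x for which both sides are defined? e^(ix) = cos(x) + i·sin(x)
Claim: e^(ix) = cos(x) + i·sin(x).
Reasoning: Euler's formula. Expand e^(ix) = Σ (ix)^k / k!. Since i² = -1, the even-k terms are Σ (-1)^m x^(2m)/(2m)! = cos(x) and the odd-k terms are i · Σ (-1)^m x^(2m+1)/(2m+1)! = i·sin(x).
So the two sides agree for every real x for which both sides are defined.

Conclusion: Yes, this is an identity.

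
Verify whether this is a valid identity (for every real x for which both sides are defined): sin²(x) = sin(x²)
No, this is NOT an identity.

Claim: sin²(x) = sin(x²).
Test a specific point where both sides are defined: x = 2π/3.
LHS = sin²(x) ≈ 0.7500
RHS = sin(x²) ≈ -0.9474
Since 0.7500 ≠ -0.9474, the equation fails at this point, so it cannot hold for every real x for which both sides are defined.
sin²(x) means (sin x)², squaring the output; sin(x²) squares the input. These are different functions.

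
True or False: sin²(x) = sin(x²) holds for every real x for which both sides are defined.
False.

Claim: sin²(x) = sin(x²).
Test a specific point where both sides are defined: x = -π/3.
LHS = sin²(x) ≈ 0.7500
RHS = sin(x²) ≈ 0.8897
Since 0.7500 ≠ 0.8897, the equation fails at this point, so it cannot hold for every real x for which both sides are defined.
sin²(x) means (sin x)², squaring the output; sin(x²) squares the input. These are different functions.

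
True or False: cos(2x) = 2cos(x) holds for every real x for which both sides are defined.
Claim: cos(2x) = 2cos(x).
Test a specific point where both sides are defined: x = -π/4.
LHS = cos(2x) ≈ 0.0000
RHS = 2cos(x) ≈ 1.4142
Since 0.0000 ≠ 1.4142, the equation fails at this point, so it cannot hold for every real x for which both sides are defined.
The correct double-angle formula is cos(2x) = cos²x - sin²x.

Conclusion: False.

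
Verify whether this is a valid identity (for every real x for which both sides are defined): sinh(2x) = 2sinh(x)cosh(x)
Yes, this is an identity.

Claim: sinh(2x) = 2sinh(x)cosh(x).
Reasoning: 2sinh(x)cosh(x) = 2 · (e^x - e^-x)/2 · (e^x + e^-x)/2 = (e^(2x) - e^(-2x))/2 = sinh(2x).
So the two sides agree for every real x for which both sides are defined.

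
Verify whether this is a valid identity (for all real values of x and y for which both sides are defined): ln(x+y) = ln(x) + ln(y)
Claim: ln(x+y) = ln(x) + ln(y).
Test a specific point where both sides are defined: x = 4, y = 1.
LHS = ln(x+y) ≈ 1.6094
RHS = ln(x) + ln(y) ≈ 1.3863
Since 1.6094 ≠ 1.3863, the equation fails at this point, so it cannot hold for all real values of x and y for which both sides are defined.
ln(x) + ln(y) = ln(xy), not ln(x+y).

Conclusion: No, this is NOT an identity.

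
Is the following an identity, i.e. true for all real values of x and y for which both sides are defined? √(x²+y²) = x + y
Claim: √(x²+y²) = x + y.
Test a specific point where both sides are defined: x = -1, y = 3/2.
LHS = √(x²+y²) ≈ 1.8028
RHS = x + y ≈ 0.5000
Since 1.8028 ≠ 0.5000, the equation fails at this point, so it cannot hold for all real values of x and y for which both sides are defined.
(x+y)² = x² + 2xy + y², not x² + y², so the square root does not split this way.

Conclusion: No, this is NOT an identity.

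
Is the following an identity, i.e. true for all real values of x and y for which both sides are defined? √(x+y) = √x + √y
No, this is NOT an identity.

Claim: √(x+y) = √x + √y.
Test a specific point where both sides are defined: x = 3, y = 1/2.
LHS = √(x+y) ≈ 1.8708
RHS = √x + √y ≈ 2.4392
Since 1.8708 ≠ 2.4392, the equation fails at this point, so it cannot hold for all real values of x and y for which both sides are defined.
Squaring the right side gives x + 2√(xy) + y, not x + y.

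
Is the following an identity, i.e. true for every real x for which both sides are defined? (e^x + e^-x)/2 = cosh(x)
Claim: (e^x + e^-x)/2 = cosh(x).
Reasoning: This is exactly the definition of the hyperbolic cosine: cosh(x) := (e^x + e^-x)/2.
So the two sides agree for every real x for which both sides are defined.

Conclusion: Yes, this is an identity.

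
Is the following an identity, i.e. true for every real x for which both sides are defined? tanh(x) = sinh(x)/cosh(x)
Claim: tanh(x) = sinh(x)/cosh(x).
Reasoning: tanh(x) is defined as sinh(x)/cosh(x) = (e^x - e^-x)/(e^x + e^-x); cosh(x) ≥ 1 is never zero, so this holds for every real x.
So the two sides agree for every real x for which both sides are defined.

Conclusion: Yes, this is an identity.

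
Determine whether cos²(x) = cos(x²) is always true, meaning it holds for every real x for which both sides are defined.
No, this is NOT an identity.

Claim: cos²(x) = cos(x²).
Test a specific point where both sides are defined: x = π/4.
LHS = cos²(x) ≈ 0.5000
RHS = cos(x²) ≈ 0.8157
Since 0.5000 ≠ 0.8157, the equation fails at this point, so it cannot hold for every real x for which both sides are defined.
cos²(x) means (cos x)², squaring the output; cos(x²) squares the input. These are different functions.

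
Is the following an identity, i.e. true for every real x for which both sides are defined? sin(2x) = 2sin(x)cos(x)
Yes, this is an identity.

Claim: sin(2x) = 2sin(x)cos(x).
Reasoning: Put y = x in the addition formula sin(x+y) = sin(x)cos(y) + cos(x)sin(y): sin(2x) = sin(x)cos(x) + cos(x)sin(x) = 2sin(x)cos(x).
So the two sides agree for every real x for which both sides are defined.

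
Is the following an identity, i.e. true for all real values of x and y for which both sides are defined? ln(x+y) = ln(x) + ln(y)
Claim: ln(x+y) = ln(x) + ln(y).
Test a specific point where both sides are defined: x = 1, y = 4.
LHS = ln(x+y) ≈ 1.6094
RHS = ln(x) + ln(y) ≈ 1.3863
Since 1.6094 ≠ 1.3863, the equation fails at this point, so it cannot hold for all real values of x and y for which both sides are defined.
ln(x) + ln(y) = ln(xy), not ln(x+y).

Conclusion: No, this is NOT an identity.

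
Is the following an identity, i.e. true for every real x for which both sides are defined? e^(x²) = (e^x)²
Claim: e^(x²) = (e^x)².
Test a specific point where both sides are defined: x = -1.
LHS = e^(x²) ≈ 2.7183
RHS = (e^x)² ≈ 0.1353
Since 2.7183 ≠ 0.1353, the equation fails at this point, so it cannot hold for every real x for which both sides are defined.
(e^x)² = e^(2x), and 2x ≠ x² in general.

Conclusion: No, this is NOT an identity.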